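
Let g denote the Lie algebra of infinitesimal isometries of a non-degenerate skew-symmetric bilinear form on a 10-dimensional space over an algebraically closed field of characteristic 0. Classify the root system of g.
type C_5

This is sp(10), which has dimension 10(10+1)/2 = 55 and rank 10/2 = 5. In the classification of classical Lie algebras, the symplectic algebra sp(2n) has type C_n; here n = 5, so the Dynkin diagram is a chain of 5 nodes with a double edge at one end; the terminal node there is the unique long simple root (C_5). Hence the type is C_5.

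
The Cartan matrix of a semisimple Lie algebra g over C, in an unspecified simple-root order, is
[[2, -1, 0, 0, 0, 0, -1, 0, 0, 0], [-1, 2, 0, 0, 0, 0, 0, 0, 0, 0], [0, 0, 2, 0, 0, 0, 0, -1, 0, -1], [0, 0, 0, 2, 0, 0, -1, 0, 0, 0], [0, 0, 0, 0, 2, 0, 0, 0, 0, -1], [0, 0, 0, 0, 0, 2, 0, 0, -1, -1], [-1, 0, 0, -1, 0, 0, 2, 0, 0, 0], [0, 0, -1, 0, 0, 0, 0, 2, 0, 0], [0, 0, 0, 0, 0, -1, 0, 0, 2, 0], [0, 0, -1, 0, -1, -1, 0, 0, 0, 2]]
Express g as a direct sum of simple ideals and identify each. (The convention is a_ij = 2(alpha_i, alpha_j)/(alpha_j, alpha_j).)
The diagram associated to this matrix has two connected components: the simple roots {alpha_1, alpha_2, alpha_4, alpha_7} form a chain of 4 nodes with single edges (A_4), and {alpha_3, alpha_5, alpha_6, alpha_8, alpha_9, alpha_10} form a chain of 5 nodes with one extra node attached to the third node from one end (E_6). A semisimple Lie algebra decomposes uniquely as the direct sum of simple ideals, one per connected component of its Dynkin diagram, so g ≅ A_4 ⊕ E_6 (dimension 24 + 78 = 102).

A4 ⊕ E6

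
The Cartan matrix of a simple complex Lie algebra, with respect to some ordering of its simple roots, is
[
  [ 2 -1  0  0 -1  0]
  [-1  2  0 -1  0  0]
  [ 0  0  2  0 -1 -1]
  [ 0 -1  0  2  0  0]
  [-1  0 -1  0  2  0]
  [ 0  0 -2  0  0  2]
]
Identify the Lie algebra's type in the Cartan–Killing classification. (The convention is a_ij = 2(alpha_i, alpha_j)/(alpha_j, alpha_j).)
C_6 (sp(12))

The matrix has rank 6 with 2's on the diagonal. Reading the off-diagonal entries as Dynkin edges (a single edge where a_ij = a_ji = -1; a double or triple edge where a_ij * a_ji = 2 or 3), the diagram is a chain of 6 nodes with a double edge at one end; the terminal node there is the unique long simple root (C_6). One simple-root ordering that puts it in standard form is (alpha_4, alpha_2, alpha_1, alpha_5, alpha_3, alpha_6). So the algebra is type C_6, i.e. sp(12).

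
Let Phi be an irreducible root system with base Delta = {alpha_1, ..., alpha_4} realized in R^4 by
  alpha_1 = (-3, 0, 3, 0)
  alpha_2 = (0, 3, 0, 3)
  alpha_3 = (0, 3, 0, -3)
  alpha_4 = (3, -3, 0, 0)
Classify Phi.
D_4 (so(8))

Compute the Cartan integers a_ij = 2(alpha_i, alpha_j)/(alpha_j, alpha_j); the resulting 4x4 Cartan matrix is
[[2, 0, 0, -1], [0, 2, 0, -1], [0, 0, 2, -1], [-1, -1, -1, 2]].
All simple roots have the same length, so the diagram is simply laced. The associated Dynkin diagram is a chain of 2 nodes with a fork of two nodes at one end (D_4), so the type is D_4 (the algebra so(8)).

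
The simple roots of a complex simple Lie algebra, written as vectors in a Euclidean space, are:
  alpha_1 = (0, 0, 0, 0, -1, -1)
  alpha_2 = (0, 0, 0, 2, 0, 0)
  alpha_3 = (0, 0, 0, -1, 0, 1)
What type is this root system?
Compute the Cartan integers a_ij = 2(alpha_i, alpha_j)/(alpha_j, alpha_j); the resulting 3x3 Cartan matrix is
[[2, 0, -1], [0, 2, -2], [-1, -1, 2]].
The roots have two lengths (squared-length ratio 2:1); the short ones are alpha_{1,3}. The associated Dynkin diagram is a chain of 3 nodes with a double edge at one end; the terminal node there is the unique long simple root (C_3), so the type is C_3 (the algebra sp(6)).

C_3 (sp(6))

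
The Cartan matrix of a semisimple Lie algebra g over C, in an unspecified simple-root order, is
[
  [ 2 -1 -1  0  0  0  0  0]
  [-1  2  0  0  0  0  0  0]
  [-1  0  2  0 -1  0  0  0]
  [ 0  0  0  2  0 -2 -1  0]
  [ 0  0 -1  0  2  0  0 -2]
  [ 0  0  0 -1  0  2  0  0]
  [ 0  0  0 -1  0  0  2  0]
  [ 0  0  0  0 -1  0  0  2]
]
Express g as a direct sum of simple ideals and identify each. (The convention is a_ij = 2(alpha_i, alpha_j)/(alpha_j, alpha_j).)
type B_3 ⊕ type B_5

The diagram associated to this matrix has two connected components: the simple roots {alpha_4, alpha_6, alpha_7} form a chain of 3 nodes with a double edge at one end; the terminal node there is the unique short simple root (B_3), and {alpha_1, alpha_2, alpha_3, alpha_5, alpha_8} form a chain of 5 nodes with a double edge at one end; the terminal node there is the unique short simple root (B_5). A semisimple Lie algebra decomposes uniquely as the direct sum of simple ideals, one per connected component of its Dynkin diagram, so g ≅ B_3 ⊕ B_5 (dimension 21 + 55 = 76).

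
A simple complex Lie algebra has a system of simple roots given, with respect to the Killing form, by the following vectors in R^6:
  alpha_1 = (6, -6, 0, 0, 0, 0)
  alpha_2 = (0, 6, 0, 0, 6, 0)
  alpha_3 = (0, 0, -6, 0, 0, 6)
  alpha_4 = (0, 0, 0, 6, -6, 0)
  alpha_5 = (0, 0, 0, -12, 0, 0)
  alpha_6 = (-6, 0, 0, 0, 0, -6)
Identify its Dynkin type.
C_6 (sp(12))

Compute the Cartan integers a_ij = 2(alpha_i, alpha_j)/(alpha_j, alpha_j); the resulting 6x6 Cartan matrix is
[[2, -1, 0, 0, 0, -1], [-1, 2, 0, -1, 0, 0], [0, 0, 2, 0, 0, -1], [0, -1, 0, 2, -1, 0], [0, 0, 0, -2, 2, 0], [-1, 0, -1, 0, 0, 2]].
The roots have two lengths (squared-length ratio 2:1); the short ones are alpha_{1,2,3,4,6}. The associated Dynkin diagram is a chain of 6 nodes with a double edge at one end; the terminal node there is the unique long simple root (C_6), so the type is C_6 (the algebra sp(12)).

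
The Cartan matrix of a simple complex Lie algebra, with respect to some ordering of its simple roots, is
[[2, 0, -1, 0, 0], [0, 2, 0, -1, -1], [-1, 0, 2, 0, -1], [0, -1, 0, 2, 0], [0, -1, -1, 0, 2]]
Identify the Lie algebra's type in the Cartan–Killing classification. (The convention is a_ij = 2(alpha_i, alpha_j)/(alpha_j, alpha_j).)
The matrix has rank 5 with 2's on the diagonal. Reading the off-diagonal entries as Dynkin edges (a single edge where a_ij = a_ji = -1; a double or triple edge where a_ij * a_ji = 2 or 3), the diagram is a chain of 5 nodes with single edges (A_5). One simple-root ordering that puts it in standard form is (alpha_4, alpha_2, alpha_5, alpha_3, alpha_1). So the algebra is type A_5, i.e. sl(6).

A_5 (sl(6))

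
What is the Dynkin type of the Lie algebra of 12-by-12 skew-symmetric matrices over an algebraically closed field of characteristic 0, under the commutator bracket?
This is so(12) with 12 even, which has dimension 12(12-1)/2 = 66 and rank 12/2 = 6. In the classification of classical Lie algebras, the orthogonal algebra so(2n) in an even number of variables has type D_n; here n = 6, so the Dynkin diagram is a chain of 4 nodes with a fork of two nodes at one end (D_6). Hence the type is D_6.

D_6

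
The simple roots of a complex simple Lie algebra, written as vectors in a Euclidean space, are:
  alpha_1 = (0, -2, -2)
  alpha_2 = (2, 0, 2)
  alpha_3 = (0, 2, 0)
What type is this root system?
B3

Compute the Cartan integers a_ij = 2(alpha_i, alpha_j)/(alpha_j, alpha_j); the resulting 3x3 Cartan matrix is
[[2, -1, -2], [-1, 2, 0], [-1, 0, 2]].
The roots have two lengths (squared-length ratio 2:1); the short ones are alpha_{3}. The associated Dynkin diagram is a chain of 3 nodes with a double edge at one end; the terminal node there is the unique short simple root (B_3), so the type is B_3 (the algebra so(7)).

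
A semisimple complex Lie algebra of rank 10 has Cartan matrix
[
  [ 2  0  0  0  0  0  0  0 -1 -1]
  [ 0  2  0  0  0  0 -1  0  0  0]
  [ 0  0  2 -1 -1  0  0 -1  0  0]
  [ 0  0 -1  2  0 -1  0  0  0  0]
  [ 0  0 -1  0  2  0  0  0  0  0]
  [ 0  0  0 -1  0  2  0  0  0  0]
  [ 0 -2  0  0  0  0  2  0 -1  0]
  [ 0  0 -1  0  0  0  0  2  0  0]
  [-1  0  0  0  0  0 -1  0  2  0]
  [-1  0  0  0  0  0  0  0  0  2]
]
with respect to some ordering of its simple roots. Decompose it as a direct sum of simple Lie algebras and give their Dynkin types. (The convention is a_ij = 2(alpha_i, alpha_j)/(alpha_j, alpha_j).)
B5 ⊕ D5

The diagram associated to this matrix has two connected components: the simple roots {alpha_1, alpha_2, alpha_7, alpha_9, alpha_10} form a chain of 5 nodes with a double edge at one end; the terminal node there is the unique short simple root (B_5), and {alpha_3, alpha_4, alpha_5, alpha_6, alpha_8} form a chain of 3 nodes with a fork of two nodes at one end (D_5). A semisimple Lie algebra decomposes uniquely as the direct sum of simple ideals, one per connected component of its Dynkin diagram, so g ≅ B_5 ⊕ D_5 (dimension 55 + 45 = 100).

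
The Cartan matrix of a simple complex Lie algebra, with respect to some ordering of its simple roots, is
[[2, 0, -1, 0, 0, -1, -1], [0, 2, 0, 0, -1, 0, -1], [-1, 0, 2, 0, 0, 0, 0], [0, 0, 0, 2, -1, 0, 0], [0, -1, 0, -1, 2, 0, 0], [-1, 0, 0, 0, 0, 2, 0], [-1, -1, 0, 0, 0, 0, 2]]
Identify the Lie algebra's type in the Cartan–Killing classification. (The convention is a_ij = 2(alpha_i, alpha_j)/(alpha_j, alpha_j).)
D_7 (so(14))

The matrix has rank 7 with 2's on the diagonal. Reading the off-diagonal entries as Dynkin edges (a single edge where a_ij = a_ji = -1; a double or triple edge where a_ij * a_ji = 2 or 3), the diagram is a chain of 5 nodes with a fork of two nodes at one end (D_7). One simple-root ordering that puts it in standard form is (alpha_4, alpha_5, alpha_2, alpha_7, alpha_1, alpha_3, alpha_6). So the algebra is type D_7, i.e. so(14).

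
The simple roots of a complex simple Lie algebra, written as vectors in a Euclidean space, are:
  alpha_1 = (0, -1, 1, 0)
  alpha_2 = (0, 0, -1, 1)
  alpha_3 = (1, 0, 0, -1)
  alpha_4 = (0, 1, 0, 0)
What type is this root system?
B4

Compute the Cartan integers a_ij = 2(alpha_i, alpha_j)/(alpha_j, alpha_j); the resulting 4x4 Cartan matrix is
[[2, -1, 0, -2], [-1, 2, -1, 0], [0, -1, 2, 0], [-1, 0, 0, 2]].
The roots have two lengths (squared-length ratio 2:1); the short ones are alpha_{4}. The associated Dynkin diagram is a chain of 4 nodes with a double edge at one end; the terminal node there is the unique short simple root (B_4), so the type is B_4 (the algebra so(9)).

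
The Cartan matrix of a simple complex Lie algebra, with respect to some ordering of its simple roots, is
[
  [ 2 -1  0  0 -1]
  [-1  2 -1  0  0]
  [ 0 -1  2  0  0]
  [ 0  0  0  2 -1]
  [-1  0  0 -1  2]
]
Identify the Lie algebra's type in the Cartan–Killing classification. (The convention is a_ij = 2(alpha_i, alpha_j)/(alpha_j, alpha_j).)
A5

The matrix has rank 5 with 2's on the diagonal. Reading the off-diagonal entries as Dynkin edges (a single edge where a_ij = a_ji = -1; a double or triple edge where a_ij * a_ji = 2 or 3), the diagram is a chain of 5 nodes with single edges (A_5). One simple-root ordering that puts it in standard form is (alpha_3, alpha_2, alpha_1, alpha_5, alpha_4). So the algebra is type A_5, i.e. sl(6).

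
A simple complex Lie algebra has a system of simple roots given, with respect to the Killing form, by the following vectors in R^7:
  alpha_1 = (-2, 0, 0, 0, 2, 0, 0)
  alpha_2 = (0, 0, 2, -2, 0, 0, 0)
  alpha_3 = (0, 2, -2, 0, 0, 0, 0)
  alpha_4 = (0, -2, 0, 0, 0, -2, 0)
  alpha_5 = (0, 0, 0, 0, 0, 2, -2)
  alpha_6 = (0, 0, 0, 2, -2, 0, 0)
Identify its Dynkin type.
A6

Compute the Cartan integers a_ij = 2(alpha_i, alpha_j)/(alpha_j, alpha_j); the resulting 6x6 Cartan matrix is
[[2, 0, 0, 0, 0, -1], [0, 2, -1, 0, 0, -1], [0, -1, 2, -1, 0, 0], [0, 0, -1, 2, -1, 0], [0, 0, 0, -1, 2, 0], [-1, -1, 0, 0, 0, 2]].
All simple roots have the same length, so the diagram is simply laced. The associated Dynkin diagram is a chain of 6 nodes with single edges (A_6), so the type is A_6 (the algebra sl(7)).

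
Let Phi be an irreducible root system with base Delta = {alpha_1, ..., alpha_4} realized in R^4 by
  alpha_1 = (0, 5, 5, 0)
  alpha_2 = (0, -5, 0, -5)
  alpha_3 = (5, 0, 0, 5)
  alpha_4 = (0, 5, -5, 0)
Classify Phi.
Compute the Cartan integers a_ij = 2(alpha_i, alpha_j)/(alpha_j, alpha_j); the resulting 4x4 Cartan matrix is
[[2, -1, 0, 0], [-1, 2, -1, -1], [0, -1, 2, 0], [0, -1, 0, 2]].
All simple roots have the same length, so the diagram is simply laced. The associated Dynkin diagram is a chain of 2 nodes with a fork of two nodes at one end (D_4), so the type is D_4 (the algebra so(8)).

D_4 (so(8))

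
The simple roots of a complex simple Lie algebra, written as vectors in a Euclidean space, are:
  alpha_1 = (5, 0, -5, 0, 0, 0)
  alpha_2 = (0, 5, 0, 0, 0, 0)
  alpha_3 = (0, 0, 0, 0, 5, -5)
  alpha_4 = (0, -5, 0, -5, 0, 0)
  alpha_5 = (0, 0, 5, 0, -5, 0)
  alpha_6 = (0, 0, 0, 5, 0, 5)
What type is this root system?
B6

Compute the Cartan integers a_ij = 2(alpha_i, alpha_j)/(alpha_j, alpha_j); the resulting 6x6 Cartan matrix is
[[2, 0, 0, 0, -1, 0], [0, 2, 0, -1, 0, 0], [0, 0, 2, 0, -1, -1], [0, -2, 0, 2, 0, -1], [-1, 0, -1, 0, 2, 0], [0, 0, -1, -1, 0, 2]].
The roots have two lengths (squared-length ratio 2:1); the short ones are alpha_{2}. The associated Dynkin diagram is a chain of 6 nodes with a double edge at one end; the terminal node there is the unique short simple root (B_6), so the type is B_6 (the algebra so(13)).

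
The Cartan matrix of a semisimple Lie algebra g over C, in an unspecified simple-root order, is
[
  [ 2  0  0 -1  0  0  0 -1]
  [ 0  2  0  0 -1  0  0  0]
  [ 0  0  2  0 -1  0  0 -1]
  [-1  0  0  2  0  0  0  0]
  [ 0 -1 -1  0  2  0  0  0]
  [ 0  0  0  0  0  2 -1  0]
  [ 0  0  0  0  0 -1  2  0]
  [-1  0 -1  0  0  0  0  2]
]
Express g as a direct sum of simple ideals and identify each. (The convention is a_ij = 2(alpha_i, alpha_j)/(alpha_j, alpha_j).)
The diagram associated to this matrix has two connected components: the simple roots {alpha_6, alpha_7} form a chain of 2 nodes with single edges (A_2), and {alpha_1, alpha_2, alpha_3, alpha_4, alpha_5, alpha_8} form a chain of 6 nodes with single edges (A_6). A semisimple Lie algebra decomposes uniquely as the direct sum of simple ideals, one per connected component of its Dynkin diagram, so g ≅ A_2 ⊕ A_6 (dimension 8 + 48 = 56).

A_2 (sl(3)) + A_6 (sl(7))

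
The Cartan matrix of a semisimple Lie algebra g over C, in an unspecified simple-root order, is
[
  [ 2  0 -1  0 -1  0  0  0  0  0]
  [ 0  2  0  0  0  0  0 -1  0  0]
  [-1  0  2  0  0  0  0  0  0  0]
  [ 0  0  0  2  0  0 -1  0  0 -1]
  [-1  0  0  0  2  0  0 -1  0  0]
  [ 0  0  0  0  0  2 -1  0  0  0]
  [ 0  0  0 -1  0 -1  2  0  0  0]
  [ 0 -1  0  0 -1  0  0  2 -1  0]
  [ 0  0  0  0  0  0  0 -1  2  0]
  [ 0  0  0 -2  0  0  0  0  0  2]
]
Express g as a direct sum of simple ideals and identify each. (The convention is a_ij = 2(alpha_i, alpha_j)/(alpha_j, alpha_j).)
C4 + D6

The diagram associated to this matrix has two connected components: the simple roots {alpha_4, alpha_6, alpha_7, alpha_10} form a chain of 4 nodes with a double edge at one end; the terminal node there is the unique long simple root (C_4), and {alpha_1, alpha_2, alpha_3, alpha_5, alpha_8, alpha_9} form a chain of 4 nodes with a fork of two nodes at one end (D_6). A semisimple Lie algebra decomposes uniquely as the direct sum of simple ideals, one per connected component of its Dynkin diagram, so g ≅ C_4 ⊕ D_6 (dimension 36 + 66 = 102).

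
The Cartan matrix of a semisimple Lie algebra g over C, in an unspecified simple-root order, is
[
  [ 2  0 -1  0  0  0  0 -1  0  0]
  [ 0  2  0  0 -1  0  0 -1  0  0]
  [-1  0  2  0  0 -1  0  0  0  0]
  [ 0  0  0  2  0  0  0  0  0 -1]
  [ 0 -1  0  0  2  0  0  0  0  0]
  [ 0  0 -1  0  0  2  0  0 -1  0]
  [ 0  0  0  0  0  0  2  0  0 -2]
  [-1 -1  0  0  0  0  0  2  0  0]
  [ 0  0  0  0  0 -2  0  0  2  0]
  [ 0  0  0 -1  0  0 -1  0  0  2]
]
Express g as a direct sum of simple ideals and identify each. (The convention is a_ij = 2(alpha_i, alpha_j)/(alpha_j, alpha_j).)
The diagram associated to this matrix has two connected components: the simple roots {alpha_4, alpha_7, alpha_10} form a chain of 3 nodes with a double edge at one end; the terminal node there is the unique long simple root (C_3), and {alpha_1, alpha_2, alpha_3, alpha_5, alpha_6, alpha_8, alpha_9} form a chain of 7 nodes with a double edge at one end; the terminal node there is the unique long simple root (C_7). A semisimple Lie algebra decomposes uniquely as the direct sum of simple ideals, one per connected component of its Dynkin diagram, so g ≅ C_3 ⊕ C_7 (dimension 21 + 105 = 126).

C_3 ⊕ C_7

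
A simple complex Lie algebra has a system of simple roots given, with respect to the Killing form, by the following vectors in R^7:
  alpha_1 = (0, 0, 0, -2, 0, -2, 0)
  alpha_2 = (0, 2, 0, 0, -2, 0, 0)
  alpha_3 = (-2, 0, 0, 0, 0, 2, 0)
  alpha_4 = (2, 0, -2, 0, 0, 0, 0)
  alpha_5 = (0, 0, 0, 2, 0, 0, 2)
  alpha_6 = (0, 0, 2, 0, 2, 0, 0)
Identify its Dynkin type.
A_6

Compute the Cartan integers a_ij = 2(alpha_i, alpha_j)/(alpha_j, alpha_j); the resulting 6x6 Cartan matrix is
[[2, 0, -1, 0, -1, 0], [0, 2, 0, 0, 0, -1], [-1, 0, 2, -1, 0, 0], [0, 0, -1, 2, 0, -1], [-1, 0, 0, 0, 2, 0], [0, -1, 0, -1, 0, 2]].
All simple roots have the same length, so the diagram is simply laced. The associated Dynkin diagram is a chain of 6 nodes with single edges (A_6), so the type is A_6 (the algebra sl(7)).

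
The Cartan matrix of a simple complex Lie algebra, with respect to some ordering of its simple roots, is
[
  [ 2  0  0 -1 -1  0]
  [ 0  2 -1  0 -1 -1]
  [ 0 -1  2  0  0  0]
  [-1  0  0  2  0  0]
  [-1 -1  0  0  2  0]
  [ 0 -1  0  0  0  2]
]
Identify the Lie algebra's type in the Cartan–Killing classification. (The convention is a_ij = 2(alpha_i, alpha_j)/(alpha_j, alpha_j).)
D6

The matrix has rank 6 with 2's on the diagonal. Reading the off-diagonal entries as Dynkin edges (a single edge where a_ij = a_ji = -1; a double or triple edge where a_ij * a_ji = 2 or 3), the diagram is a chain of 4 nodes with a fork of two nodes at one end (D_6). One simple-root ordering that puts it in standard form is (alpha_4, alpha_1, alpha_5, alpha_2, alpha_6, alpha_3). So the algebra is type D_6, i.e. so(12).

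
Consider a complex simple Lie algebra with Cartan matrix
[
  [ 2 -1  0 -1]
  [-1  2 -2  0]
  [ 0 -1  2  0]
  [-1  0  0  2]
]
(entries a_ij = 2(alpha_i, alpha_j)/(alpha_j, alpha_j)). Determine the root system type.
The matrix has rank 4 with 2's on the diagonal. Reading the off-diagonal entries as Dynkin edges (a single edge where a_ij = a_ji = -1; a double or triple edge where a_ij * a_ji = 2 or 3), the diagram is a chain of 4 nodes with a double edge at one end; the terminal node there is the unique short simple root (B_4). One simple-root ordering that puts it in standard form is (alpha_4, alpha_1, alpha_2, alpha_3). So the algebra is type B_4, i.e. so(9).

B_4 (so(9))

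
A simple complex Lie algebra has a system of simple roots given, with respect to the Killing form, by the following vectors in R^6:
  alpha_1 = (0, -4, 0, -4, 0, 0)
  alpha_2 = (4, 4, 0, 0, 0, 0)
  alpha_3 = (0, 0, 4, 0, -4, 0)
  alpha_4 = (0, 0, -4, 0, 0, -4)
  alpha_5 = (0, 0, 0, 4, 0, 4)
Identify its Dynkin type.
Compute the Cartan integers a_ij = 2(alpha_i, alpha_j)/(alpha_j, alpha_j); the resulting 5x5 Cartan matrix is
[[2, -1, 0, 0, -1], [-1, 2, 0, 0, 0], [0, 0, 2, -1, 0], [0, 0, -1, 2, -1], [-1, 0, 0, -1, 2]].
All simple roots have the same length, so the diagram is simply laced. The associated Dynkin diagram is a chain of 5 nodes with single edges (A_5), so the type is A_5 (the algebra sl(6)).

A_5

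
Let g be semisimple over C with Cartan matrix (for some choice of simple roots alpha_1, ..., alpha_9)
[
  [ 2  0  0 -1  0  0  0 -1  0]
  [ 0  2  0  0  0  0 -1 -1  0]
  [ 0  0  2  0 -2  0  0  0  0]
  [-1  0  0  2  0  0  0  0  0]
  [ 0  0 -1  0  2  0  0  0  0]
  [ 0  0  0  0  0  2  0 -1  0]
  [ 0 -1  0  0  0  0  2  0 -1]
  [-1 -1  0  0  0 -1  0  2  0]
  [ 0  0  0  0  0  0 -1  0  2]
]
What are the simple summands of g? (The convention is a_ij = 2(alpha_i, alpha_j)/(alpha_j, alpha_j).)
B2 ⊕ E7

The diagram associated to this matrix has two connected components: the simple roots {alpha_3, alpha_5} form a chain of 2 nodes with a double edge at one end; the terminal node there is the unique short simple root (B_2), and {alpha_1, alpha_2, alpha_4, alpha_6, alpha_7, alpha_8, alpha_9} form a chain of 6 nodes with one extra node attached to the third node from one end (E_7). A semisimple Lie algebra decomposes uniquely as the direct sum of simple ideals, one per connected component of its Dynkin diagram, so g ≅ B_2 ⊕ E_7 (dimension 10 + 133 = 143).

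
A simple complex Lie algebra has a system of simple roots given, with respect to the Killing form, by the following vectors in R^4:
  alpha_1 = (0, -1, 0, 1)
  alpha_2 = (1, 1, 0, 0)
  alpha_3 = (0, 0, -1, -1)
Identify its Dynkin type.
Compute the Cartan integers a_ij = 2(alpha_i, alpha_j)/(alpha_j, alpha_j); the resulting 3x3 Cartan matrix is
[[2, -1, -1], [-1, 2, 0], [-1, 0, 2]].
All simple roots have the same length, so the diagram is simply laced. The associated Dynkin diagram is a chain of 3 nodes with single edges (A_3), so the type is A_3 (the algebra sl(4)).

A_3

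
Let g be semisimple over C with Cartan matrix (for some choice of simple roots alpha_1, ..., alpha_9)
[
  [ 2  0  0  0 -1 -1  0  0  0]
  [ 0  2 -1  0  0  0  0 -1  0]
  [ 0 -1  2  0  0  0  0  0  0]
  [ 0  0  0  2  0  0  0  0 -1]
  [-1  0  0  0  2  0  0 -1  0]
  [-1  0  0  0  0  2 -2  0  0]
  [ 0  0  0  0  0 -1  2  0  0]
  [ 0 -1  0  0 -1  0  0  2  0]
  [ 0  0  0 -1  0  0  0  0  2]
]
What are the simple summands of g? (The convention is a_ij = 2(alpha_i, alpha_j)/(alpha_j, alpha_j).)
The diagram associated to this matrix has two connected components: the simple roots {alpha_4, alpha_9} form a chain of 2 nodes with single edges (A_2), and {alpha_1, alpha_2, alpha_3, alpha_5, alpha_6, alpha_7, alpha_8} form a chain of 7 nodes with a double edge at one end; the terminal node there is the unique short simple root (B_7). A semisimple Lie algebra decomposes uniquely as the direct sum of simple ideals, one per connected component of its Dynkin diagram, so g ≅ A_2 ⊕ B_7 (dimension 8 + 105 = 113).

A_2 ⊕ B_7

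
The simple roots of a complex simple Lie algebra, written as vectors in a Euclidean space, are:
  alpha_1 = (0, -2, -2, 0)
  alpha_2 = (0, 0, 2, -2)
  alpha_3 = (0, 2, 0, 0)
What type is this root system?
B_3

Compute the Cartan integers a_ij = 2(alpha_i, alpha_j)/(alpha_j, alpha_j); the resulting 3x3 Cartan matrix is
[[2, -1, -2], [-1, 2, 0], [-1, 0, 2]].
The roots have two lengths (squared-length ratio 2:1); the short ones are alpha_{3}. The associated Dynkin diagram is a chain of 3 nodes with a double edge at one end; the terminal node there is the unique short simple root (B_3), so the type is B_3 (the algebra so(7)).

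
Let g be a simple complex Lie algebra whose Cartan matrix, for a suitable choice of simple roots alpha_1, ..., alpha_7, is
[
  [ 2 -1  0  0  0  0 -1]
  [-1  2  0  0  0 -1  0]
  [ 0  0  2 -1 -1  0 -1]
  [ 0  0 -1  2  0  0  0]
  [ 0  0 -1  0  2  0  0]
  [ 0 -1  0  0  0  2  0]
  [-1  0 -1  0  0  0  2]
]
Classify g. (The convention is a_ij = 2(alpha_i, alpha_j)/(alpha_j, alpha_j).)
The matrix has rank 7 with 2's on the diagonal. Reading the off-diagonal entries as Dynkin edges (a single edge where a_ij = a_ji = -1; a double or triple edge where a_ij * a_ji = 2 or 3), the diagram is a chain of 5 nodes with a fork of two nodes at one end (D_7). One simple-root ordering that puts it in standard form is (alpha_6, alpha_2, alpha_1, alpha_7, alpha_3, alpha_4, alpha_5). So the algebra is type D_7, i.e. so(14).

D7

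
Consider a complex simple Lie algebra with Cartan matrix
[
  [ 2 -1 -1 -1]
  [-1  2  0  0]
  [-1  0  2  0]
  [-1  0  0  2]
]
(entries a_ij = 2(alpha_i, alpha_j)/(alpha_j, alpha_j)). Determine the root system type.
The matrix has rank 4 with 2's on the diagonal. Reading the off-diagonal entries as Dynkin edges (a single edge where a_ij = a_ji = -1; a double or triple edge where a_ij * a_ji = 2 or 3), the diagram is a chain of 2 nodes with a fork of two nodes at one end (D_4). One simple-root ordering that puts it in standard form is (alpha_3, alpha_1, alpha_2, alpha_4). So the algebra is type D_4, i.e. so(8).

D_4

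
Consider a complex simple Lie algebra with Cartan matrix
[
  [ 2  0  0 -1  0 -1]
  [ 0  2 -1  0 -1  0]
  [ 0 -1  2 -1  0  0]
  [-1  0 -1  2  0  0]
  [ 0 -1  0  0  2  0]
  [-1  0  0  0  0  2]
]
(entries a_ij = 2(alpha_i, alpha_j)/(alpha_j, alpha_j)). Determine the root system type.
A_6

The matrix has rank 6 with 2's on the diagonal. Reading the off-diagonal entries as Dynkin edges (a single edge where a_ij = a_ji = -1; a double or triple edge where a_ij * a_ji = 2 or 3), the diagram is a chain of 6 nodes with single edges (A_6). One simple-root ordering that puts it in standard form is (alpha_5, alpha_2, alpha_3, alpha_4, alpha_1, alpha_6). So the algebra is type A_6, i.e. sl(7).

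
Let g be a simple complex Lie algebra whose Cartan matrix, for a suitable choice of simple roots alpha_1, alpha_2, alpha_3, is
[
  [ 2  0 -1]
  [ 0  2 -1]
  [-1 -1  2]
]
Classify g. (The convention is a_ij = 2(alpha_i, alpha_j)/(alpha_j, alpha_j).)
The matrix has rank 3 with 2's on the diagonal. Reading the off-diagonal entries as Dynkin edges (a single edge where a_ij = a_ji = -1; a double or triple edge where a_ij * a_ji = 2 or 3), the diagram is a chain of 3 nodes with single edges (A_3). One simple-root ordering that puts it in standard form is (alpha_1, alpha_3, alpha_2). So the algebra is type A_3, i.e. sl(4).

A3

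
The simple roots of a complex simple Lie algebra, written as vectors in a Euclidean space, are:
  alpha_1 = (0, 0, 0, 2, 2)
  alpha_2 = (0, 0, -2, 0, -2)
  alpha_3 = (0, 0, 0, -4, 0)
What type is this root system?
Compute the Cartan integers a_ij = 2(alpha_i, alpha_j)/(alpha_j, alpha_j); the resulting 3x3 Cartan matrix is
[[2, -1, -1], [-1, 2, 0], [-2, 0, 2]].
The roots have two lengths (squared-length ratio 2:1); the short ones are alpha_{1,2}. The associated Dynkin diagram is a chain of 3 nodes with a double edge at one end; the terminal node there is the unique long simple root (C_3), so the type is C_3 (the algebra sp(6)).

type C_3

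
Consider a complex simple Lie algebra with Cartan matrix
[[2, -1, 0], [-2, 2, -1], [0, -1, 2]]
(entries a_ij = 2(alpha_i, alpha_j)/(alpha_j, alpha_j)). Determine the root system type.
B_3 (so(7))

The matrix has rank 3 with 2's on the diagonal. Reading the off-diagonal entries as Dynkin edges (a single edge where a_ij = a_ji = -1; a double or triple edge where a_ij * a_ji = 2 or 3), the diagram is a chain of 3 nodes with a double edge at one end; the terminal node there is the unique short simple root (B_3). One simple-root ordering that puts it in standard form is (alpha_3, alpha_2, alpha_1). So the algebra is type B_3, i.e. so(7).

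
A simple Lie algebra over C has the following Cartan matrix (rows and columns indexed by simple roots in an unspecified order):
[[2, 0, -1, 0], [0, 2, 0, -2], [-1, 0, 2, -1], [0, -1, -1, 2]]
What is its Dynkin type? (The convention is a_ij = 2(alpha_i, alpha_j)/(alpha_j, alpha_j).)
The matrix has rank 4 with 2's on the diagonal. Reading the off-diagonal entries as Dynkin edges (a single edge where a_ij = a_ji = -1; a double or triple edge where a_ij * a_ji = 2 or 3), the diagram is a chain of 4 nodes with a double edge at one end; the terminal node there is the unique long simple root (C_4). One simple-root ordering that puts it in standard form is (alpha_1, alpha_3, alpha_4, alpha_2). So the algebra is type C_4, i.e. sp(8).

C_4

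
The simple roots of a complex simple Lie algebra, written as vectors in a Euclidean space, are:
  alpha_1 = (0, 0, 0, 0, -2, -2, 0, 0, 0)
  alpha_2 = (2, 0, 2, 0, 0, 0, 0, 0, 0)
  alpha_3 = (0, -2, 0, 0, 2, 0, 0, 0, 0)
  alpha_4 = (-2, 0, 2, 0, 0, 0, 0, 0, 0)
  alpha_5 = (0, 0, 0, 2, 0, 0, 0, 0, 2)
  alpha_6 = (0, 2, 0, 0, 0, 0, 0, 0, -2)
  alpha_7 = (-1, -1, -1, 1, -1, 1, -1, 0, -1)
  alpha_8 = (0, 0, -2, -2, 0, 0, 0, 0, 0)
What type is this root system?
E_8

Compute the Cartan integers a_ij = 2(alpha_i, alpha_j)/(alpha_j, alpha_j); the resulting 8x8 Cartan matrix is
[[2, 0, -1, 0, 0, 0, 0, 0], [0, 2, 0, 0, 0, 0, -1, -1], [-1, 0, 2, 0, 0, -1, 0, 0], [0, 0, 0, 2, 0, 0, 0, -1], [0, 0, 0, 0, 2, -1, 0, -1], [0, 0, -1, 0, -1, 2, 0, 0], [0, -1, 0, 0, 0, 0, 2, 0], [0, -1, 0, -1, -1, 0, 0, 2]].
All simple roots have the same length, so the diagram is simply laced. The associated Dynkin diagram is a chain of 7 nodes with one extra node attached to the third node from one end (E_8), so the type is E_8.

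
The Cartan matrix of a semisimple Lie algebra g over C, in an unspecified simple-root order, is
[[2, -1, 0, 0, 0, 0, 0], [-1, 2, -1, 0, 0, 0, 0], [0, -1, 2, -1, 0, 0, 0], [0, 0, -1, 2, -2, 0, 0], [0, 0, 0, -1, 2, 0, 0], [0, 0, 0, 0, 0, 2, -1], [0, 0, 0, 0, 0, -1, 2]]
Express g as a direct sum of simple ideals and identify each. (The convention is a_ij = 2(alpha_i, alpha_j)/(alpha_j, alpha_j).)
The diagram associated to this matrix has two connected components: the simple roots {alpha_6, alpha_7} form a chain of 2 nodes with single edges (A_2), and {alpha_1, alpha_2, alpha_3, alpha_4, alpha_5} form a chain of 5 nodes with a double edge at one end; the terminal node there is the unique short simple root (B_5). A semisimple Lie algebra decomposes uniquely as the direct sum of simple ideals, one per connected component of its Dynkin diagram, so g ≅ A_2 ⊕ B_5 (dimension 8 + 55 = 63).

A_2 ⊕ B_5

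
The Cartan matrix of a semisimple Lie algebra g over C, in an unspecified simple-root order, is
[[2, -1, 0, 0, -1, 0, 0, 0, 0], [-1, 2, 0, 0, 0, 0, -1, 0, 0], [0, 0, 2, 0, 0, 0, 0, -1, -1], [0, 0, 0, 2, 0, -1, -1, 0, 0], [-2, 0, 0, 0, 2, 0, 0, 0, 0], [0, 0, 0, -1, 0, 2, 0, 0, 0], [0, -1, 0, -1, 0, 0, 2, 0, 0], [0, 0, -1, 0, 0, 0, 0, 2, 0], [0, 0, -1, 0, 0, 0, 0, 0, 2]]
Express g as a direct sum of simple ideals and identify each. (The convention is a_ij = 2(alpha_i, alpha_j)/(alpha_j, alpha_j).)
The diagram associated to this matrix has two connected components: the simple roots {alpha_3, alpha_8, alpha_9} form a chain of 3 nodes with single edges (A_3), and {alpha_1, alpha_2, alpha_4, alpha_5, alpha_6, alpha_7} form a chain of 6 nodes with a double edge at one end; the terminal node there is the unique long simple root (C_6). A semisimple Lie algebra decomposes uniquely as the direct sum of simple ideals, one per connected component of its Dynkin diagram, so g ≅ A_3 ⊕ C_6 (dimension 15 + 78 = 93).

A_3 (sl(4)) ⊕ C_6 (sp(12))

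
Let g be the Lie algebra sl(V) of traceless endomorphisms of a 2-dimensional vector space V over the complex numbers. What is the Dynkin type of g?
This is sl(2), which has dimension 2^2 - 1 = 3 and rank 2 - 1 = 1 (a Cartan subalgebra is the diagonal traceless matrices). In the classification of classical Lie algebras, the special linear algebra sl(n+1) has type A_n; here n = 1, so the Dynkin diagram is a chain of 1 nodes with single edges (A_1). Hence the type is A_1.

A_1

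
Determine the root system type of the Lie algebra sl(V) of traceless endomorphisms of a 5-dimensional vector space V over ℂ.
A_4

This is sl(5), which has dimension 5^2 - 1 = 24 and rank 5 - 1 = 4 (a Cartan subalgebra is the diagonal traceless matrices). In the classification of classical Lie algebras, the special linear algebra sl(n+1) has type A_n; here n = 4, so the Dynkin diagram is a chain of 4 nodes with single edges (A_4). Hence the type is A_4.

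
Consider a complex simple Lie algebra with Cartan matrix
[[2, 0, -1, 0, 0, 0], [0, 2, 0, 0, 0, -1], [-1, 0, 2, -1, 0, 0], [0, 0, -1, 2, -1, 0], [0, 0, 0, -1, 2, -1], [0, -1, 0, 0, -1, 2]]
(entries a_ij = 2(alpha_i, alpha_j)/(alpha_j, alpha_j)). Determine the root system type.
The matrix has rank 6 with 2's on the diagonal. Reading the off-diagonal entries as Dynkin edges (a single edge where a_ij = a_ji = -1; a double or triple edge where a_ij * a_ji = 2 or 3), the diagram is a chain of 6 nodes with single edges (A_6). One simple-root ordering that puts it in standard form is (alpha_2, alpha_6, alpha_5, alpha_4, alpha_3, alpha_1). So the algebra is type A_6, i.e. sl(7).

type A_6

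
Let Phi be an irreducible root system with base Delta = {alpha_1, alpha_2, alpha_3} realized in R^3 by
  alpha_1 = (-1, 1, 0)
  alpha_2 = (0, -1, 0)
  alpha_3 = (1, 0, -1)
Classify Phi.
B_3 (so(7))

Compute the Cartan integers a_ij = 2(alpha_i, alpha_j)/(alpha_j, alpha_j); the resulting 3x3 Cartan matrix is
[[2, -2, -1], [-1, 2, 0], [-1, 0, 2]].
The roots have two lengths (squared-length ratio 2:1); the short ones are alpha_{2}. The associated Dynkin diagram is a chain of 3 nodes with a double edge at one end; the terminal node there is the unique short simple root (B_3), so the type is B_3 (the algebra so(7)).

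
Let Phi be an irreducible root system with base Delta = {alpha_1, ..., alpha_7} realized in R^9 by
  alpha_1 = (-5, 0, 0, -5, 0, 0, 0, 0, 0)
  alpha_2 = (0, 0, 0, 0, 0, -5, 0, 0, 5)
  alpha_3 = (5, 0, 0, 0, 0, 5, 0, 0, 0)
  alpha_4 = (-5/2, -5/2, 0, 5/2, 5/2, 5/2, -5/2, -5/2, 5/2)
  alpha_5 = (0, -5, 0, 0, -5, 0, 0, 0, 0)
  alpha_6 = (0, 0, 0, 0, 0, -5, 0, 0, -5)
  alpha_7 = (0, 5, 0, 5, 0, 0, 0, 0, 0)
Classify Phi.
Compute the Cartan integers a_ij = 2(alpha_i, alpha_j)/(alpha_j, alpha_j); the resulting 7x7 Cartan matrix is
[[2, 0, -1, 0, 0, 0, -1], [0, 2, -1, 0, 0, 0, 0], [-1, -1, 2, 0, 0, -1, 0], [0, 0, 0, 2, 0, -1, 0], [0, 0, 0, 0, 2, 0, -1], [0, 0, -1, -1, 0, 2, 0], [-1, 0, 0, 0, -1, 0, 2]].
All simple roots have the same length, so the diagram is simply laced. The associated Dynkin diagram is a chain of 6 nodes with one extra node attached to the third node from one end (E_7), so the type is E_7.

type E_7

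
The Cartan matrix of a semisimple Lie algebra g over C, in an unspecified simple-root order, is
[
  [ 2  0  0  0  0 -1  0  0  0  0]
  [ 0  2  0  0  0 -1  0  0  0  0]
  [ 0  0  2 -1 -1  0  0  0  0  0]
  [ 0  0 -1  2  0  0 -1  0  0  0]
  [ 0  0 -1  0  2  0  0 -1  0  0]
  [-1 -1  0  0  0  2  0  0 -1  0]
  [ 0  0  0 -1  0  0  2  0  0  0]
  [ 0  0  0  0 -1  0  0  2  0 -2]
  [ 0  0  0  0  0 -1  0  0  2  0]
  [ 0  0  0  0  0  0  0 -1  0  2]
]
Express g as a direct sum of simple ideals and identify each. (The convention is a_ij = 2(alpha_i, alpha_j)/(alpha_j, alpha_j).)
B_6 + D_4

The diagram associated to this matrix has two connected components: the simple roots {alpha_3, alpha_4, alpha_5, alpha_7, alpha_8, alpha_10} form a chain of 6 nodes with a double edge at one end; the terminal node there is the unique short simple root (B_6), and {alpha_1, alpha_2, alpha_6, alpha_9} form a chain of 2 nodes with a fork of two nodes at one end (D_4). A semisimple Lie algebra decomposes uniquely as the direct sum of simple ideals, one per connected component of its Dynkin diagram, so g ≅ B_6 ⊕ D_4 (dimension 78 + 28 = 106).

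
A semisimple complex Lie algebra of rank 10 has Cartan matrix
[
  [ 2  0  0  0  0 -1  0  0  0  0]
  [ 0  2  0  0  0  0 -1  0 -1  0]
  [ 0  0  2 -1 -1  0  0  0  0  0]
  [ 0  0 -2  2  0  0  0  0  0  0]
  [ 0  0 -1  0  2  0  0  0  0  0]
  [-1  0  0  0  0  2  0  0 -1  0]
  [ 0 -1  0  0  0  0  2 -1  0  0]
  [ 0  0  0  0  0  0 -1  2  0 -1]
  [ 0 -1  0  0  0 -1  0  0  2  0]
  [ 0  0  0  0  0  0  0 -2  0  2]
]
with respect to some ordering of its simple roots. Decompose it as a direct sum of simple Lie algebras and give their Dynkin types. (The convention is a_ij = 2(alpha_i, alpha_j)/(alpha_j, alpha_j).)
The diagram associated to this matrix has two connected components: the simple roots {alpha_3, alpha_4, alpha_5} form a chain of 3 nodes with a double edge at one end; the terminal node there is the unique long simple root (C_3), and {alpha_1, alpha_2, alpha_6, alpha_7, alpha_8, alpha_9, alpha_10} form a chain of 7 nodes with a double edge at one end; the terminal node there is the unique long simple root (C_7). A semisimple Lie algebra decomposes uniquely as the direct sum of simple ideals, one per connected component of its Dynkin diagram, so g ≅ C_3 ⊕ C_7 (dimension 21 + 105 = 126).

C3 + C7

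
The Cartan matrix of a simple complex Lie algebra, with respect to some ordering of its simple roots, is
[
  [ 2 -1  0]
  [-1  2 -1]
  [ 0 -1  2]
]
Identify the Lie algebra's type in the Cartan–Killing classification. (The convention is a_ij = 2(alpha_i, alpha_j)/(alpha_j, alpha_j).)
type A_3

The matrix has rank 3 with 2's on the diagonal. Reading the off-diagonal entries as Dynkin edges (a single edge where a_ij = a_ji = -1; a double or triple edge where a_ij * a_ji = 2 or 3), the diagram is a chain of 3 nodes with single edges (A_3). One simple-root ordering that puts it in standard form is (alpha_1, alpha_2, alpha_3). So the algebra is type A_3, i.e. sl(4).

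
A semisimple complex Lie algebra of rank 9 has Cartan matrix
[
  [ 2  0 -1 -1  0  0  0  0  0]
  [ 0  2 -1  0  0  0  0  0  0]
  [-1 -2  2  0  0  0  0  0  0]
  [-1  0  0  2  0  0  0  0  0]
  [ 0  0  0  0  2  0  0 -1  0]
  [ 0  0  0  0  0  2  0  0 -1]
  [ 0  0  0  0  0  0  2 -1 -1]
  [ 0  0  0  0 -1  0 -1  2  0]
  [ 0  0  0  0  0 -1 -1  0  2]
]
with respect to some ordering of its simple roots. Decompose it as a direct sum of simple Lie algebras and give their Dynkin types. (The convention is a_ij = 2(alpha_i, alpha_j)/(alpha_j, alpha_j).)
type A_5 + type B_4

The diagram associated to this matrix has two connected components: the simple roots {alpha_5, alpha_6, alpha_7, alpha_8, alpha_9} form a chain of 5 nodes with single edges (A_5), and {alpha_1, alpha_2, alpha_3, alpha_4} form a chain of 4 nodes with a double edge at one end; the terminal node there is the unique short simple root (B_4). A semisimple Lie algebra decomposes uniquely as the direct sum of simple ideals, one per connected component of its Dynkin diagram, so g ≅ A_5 ⊕ B_4 (dimension 35 + 36 = 71).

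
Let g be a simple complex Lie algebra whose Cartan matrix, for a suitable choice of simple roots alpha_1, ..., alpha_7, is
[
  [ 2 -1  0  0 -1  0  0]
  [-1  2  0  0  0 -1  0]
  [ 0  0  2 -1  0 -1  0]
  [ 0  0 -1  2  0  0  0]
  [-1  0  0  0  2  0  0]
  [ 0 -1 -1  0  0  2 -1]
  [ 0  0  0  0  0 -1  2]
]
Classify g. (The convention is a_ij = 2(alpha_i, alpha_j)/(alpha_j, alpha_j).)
The matrix has rank 7 with 2's on the diagonal. Reading the off-diagonal entries as Dynkin edges (a single edge where a_ij = a_ji = -1; a double or triple edge where a_ij * a_ji = 2 or 3), the diagram is a chain of 6 nodes with one extra node attached to the third node from one end (E_7). One simple-root ordering that puts it in standard form is (alpha_4, alpha_7, alpha_3, alpha_6, alpha_2, alpha_1, alpha_5). So the algebra is type E_7.

E_7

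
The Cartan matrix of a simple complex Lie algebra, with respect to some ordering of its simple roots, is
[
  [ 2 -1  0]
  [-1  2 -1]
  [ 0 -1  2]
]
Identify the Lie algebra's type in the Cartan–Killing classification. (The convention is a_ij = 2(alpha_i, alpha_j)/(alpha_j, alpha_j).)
The matrix has rank 3 with 2's on the diagonal. Reading the off-diagonal entries as Dynkin edges (a single edge where a_ij = a_ji = -1; a double or triple edge where a_ij * a_ji = 2 or 3), the diagram is a chain of 3 nodes with single edges (A_3). One simple-root ordering that puts it in standard form is (alpha_3, alpha_2, alpha_1). So the algebra is type A_3, i.e. sl(4).

A_3 (sl(4))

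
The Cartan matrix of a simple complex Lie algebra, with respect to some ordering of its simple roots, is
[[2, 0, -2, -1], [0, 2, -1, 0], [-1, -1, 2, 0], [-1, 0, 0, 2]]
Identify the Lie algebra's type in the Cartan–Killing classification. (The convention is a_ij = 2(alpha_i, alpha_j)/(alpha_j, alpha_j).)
The matrix has rank 4 with 2's on the diagonal. Reading the off-diagonal entries as Dynkin edges (a single edge where a_ij = a_ji = -1; a double or triple edge where a_ij * a_ji = 2 or 3), the diagram is a chain of 4 nodes with a double edge between the middle two (F_4). One simple-root ordering that puts it in standard form is (alpha_4, alpha_1, alpha_3, alpha_2). So the algebra is type F_4.

F_4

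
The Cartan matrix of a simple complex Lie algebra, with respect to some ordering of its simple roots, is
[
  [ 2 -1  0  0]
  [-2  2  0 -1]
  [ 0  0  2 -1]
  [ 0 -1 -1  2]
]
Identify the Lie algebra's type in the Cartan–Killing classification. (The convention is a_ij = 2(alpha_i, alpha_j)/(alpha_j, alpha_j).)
The matrix has rank 4 with 2's on the diagonal. Reading the off-diagonal entries as Dynkin edges (a single edge where a_ij = a_ji = -1; a double or triple edge where a_ij * a_ji = 2 or 3), the diagram is a chain of 4 nodes with a double edge at one end; the terminal node there is the unique short simple root (B_4). One simple-root ordering that puts it in standard form is (alpha_3, alpha_4, alpha_2, alpha_1). So the algebra is type B_4, i.e. so(9).

B_4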